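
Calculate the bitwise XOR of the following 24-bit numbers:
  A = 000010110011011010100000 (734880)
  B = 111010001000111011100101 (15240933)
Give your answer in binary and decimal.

Apply ^ to each column (1 where bits differ):
  000010110011011010100000
^ 111010001000111011100101
--------------------------
  111000111011100001000101

Answer: 111000111011100001000101 (14923845)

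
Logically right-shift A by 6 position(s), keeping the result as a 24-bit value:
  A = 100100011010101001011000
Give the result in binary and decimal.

Logical shift right by 6: drop the bottom 6 bit(s), prepend 6 zero(s) on the left.
  100100011010101001011000  ->  keep [100100011010101001], discard [011000], prepend 000000
= 000000100100011010101001

Answer: 000000100100011010101001 (149161)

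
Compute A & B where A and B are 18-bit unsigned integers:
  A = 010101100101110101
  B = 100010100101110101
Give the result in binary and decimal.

Apply & to each column (1 only where both bits are 1):
  010101100101110101
& 100010100101110101
--------------------
  000000100101110101

Answer: 000000100101110101 (2421)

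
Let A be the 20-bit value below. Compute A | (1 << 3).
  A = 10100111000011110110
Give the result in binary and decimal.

Mask = 1 << 3 = 00000000000000001000
Bit 3 of A is 0, so OR-ing with the mask flips it to 1.
  10100111000011110110
| 00000000000000001000
----------------------
  10100111000011111110

Answer: 10100111000011111110 (684286)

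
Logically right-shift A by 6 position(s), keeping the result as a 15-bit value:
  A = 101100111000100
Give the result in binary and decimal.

Logical shift right by 6: drop the bottom 6 bit(s), prepend 6 zero(s) on the left.
  101100111000100  ->  keep [101100111], discard [000100], prepend 000000
= 000000101100111

Answer: 000000101100111 (359)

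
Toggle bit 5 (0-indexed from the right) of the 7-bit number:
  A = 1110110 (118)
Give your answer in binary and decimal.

Mask = 1 << 5 = 0100000
Bit 5 of A is 1; XOR with the mask flips it to 0.
  1110110
^ 0100000
---------
  1010110

Answer: 1010110 (86)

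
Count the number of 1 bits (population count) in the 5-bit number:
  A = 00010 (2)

00010
1-bits at positions (from bit 0 = LSB): 1
Count = 1

Answer: 1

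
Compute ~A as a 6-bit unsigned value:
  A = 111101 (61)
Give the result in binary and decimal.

Flip each bit (0->1, 1->0):
  111101
  000010

Answer: 000010 (2)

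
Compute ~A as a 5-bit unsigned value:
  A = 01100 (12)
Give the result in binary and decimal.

Flip each bit (0->1, 1->0):
  01100
  10011

Answer: 10011 (19)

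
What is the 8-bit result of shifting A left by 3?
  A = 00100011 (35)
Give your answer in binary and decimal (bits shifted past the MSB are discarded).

Shift left by 3: drop the top 3 bit(s), append 3 zero(s) on the right.
  00100011  ->  discard [001], keep [00011], append 000
= 00011000

Answer: 00011000 (24)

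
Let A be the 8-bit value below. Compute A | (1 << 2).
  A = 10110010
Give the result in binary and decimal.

Mask = 1 << 2 = 00000100
Bit 2 of A is 0, so OR-ing with the mask flips it to 1.
  10110010
| 00000100
----------
  10110110

Answer: 10110110 (182)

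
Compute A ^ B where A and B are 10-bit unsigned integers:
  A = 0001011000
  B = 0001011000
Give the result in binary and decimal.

Apply ^ to each column (1 where bits differ):
  0001011000
^ 0001011000
------------
  0000000000

Answer: 0000000000 (0)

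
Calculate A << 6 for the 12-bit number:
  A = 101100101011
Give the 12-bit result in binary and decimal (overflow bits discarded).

Shift left by 6: drop the top 6 bit(s), append 6 zero(s) on the right.
  101100101011  ->  discard [101100], keep [101011], append 000000
= 101011000000

Answer: 101011000000 (2752)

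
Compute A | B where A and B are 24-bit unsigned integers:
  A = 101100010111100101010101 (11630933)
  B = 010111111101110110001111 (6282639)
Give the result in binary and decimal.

Apply | to each column (1 where either bit is 1):
  101100010111100101010101
| 010111111101110110001111
--------------------------
  111111111111110111011111

Answer: 111111111111110111011111 (16776671)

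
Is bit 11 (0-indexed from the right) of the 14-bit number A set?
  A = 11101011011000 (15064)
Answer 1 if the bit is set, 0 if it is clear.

Bit 11 is the 12th from the right.
  11101011011000
    ^
That bit is 1.

Answer: 1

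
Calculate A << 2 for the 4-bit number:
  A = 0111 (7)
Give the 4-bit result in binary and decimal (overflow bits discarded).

Shift left by 2: drop the top 2 bit(s), append 2 zero(s) on the right.
  0111  ->  discard [01], keep [11], append 00
= 1100

Answer: 1100 (12)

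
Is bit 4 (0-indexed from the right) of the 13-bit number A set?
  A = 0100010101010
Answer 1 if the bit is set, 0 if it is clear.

Bit 4 is the 5th from the right.
  0100010101010
          ^
That bit is 0.

Answer: 0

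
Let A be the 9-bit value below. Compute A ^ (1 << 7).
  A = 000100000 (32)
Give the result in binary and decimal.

Mask = 1 << 7 = 010000000
Bit 7 of A is 0; XOR with the mask flips it to 1.
  000100000
^ 010000000
-----------
  010100000

Answer: 010100000 (160)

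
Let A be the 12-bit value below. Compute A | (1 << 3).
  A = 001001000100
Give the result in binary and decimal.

Mask = 1 << 3 = 000000001000
Bit 3 of A is 0, so OR-ing with the mask flips it to 1.
  001001000100
| 000000001000
--------------
  001001001100

Answer: 001001001100 (588)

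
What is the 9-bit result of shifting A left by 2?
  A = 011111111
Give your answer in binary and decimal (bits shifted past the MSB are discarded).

Shift left by 2: drop the top 2 bit(s), append 2 zero(s) on the right.
  011111111  ->  discard [01], keep [1111111], append 00
= 111111100

Answer: 111111100 (508)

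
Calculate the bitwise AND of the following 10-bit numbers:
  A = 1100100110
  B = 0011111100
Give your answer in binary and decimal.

Apply & to each column (1 only where both bits are 1):
  1100100110
& 0011111100
------------
  0000100100

Answer: 0000100100 (36)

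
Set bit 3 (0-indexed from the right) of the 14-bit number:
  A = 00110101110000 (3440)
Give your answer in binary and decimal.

Mask = 1 << 3 = 00000000001000
Bit 3 of A is 0, so OR-ing with the mask flips it to 1.
  00110101110000
| 00000000001000
----------------
  00110101111000

Answer: 00110101111000 (3448)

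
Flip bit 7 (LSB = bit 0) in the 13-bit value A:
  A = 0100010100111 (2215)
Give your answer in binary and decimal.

Mask = 1 << 7 = 0000010000000
Bit 7 of A is 1; XOR with the mask flips it to 0.
  0100010100111
^ 0000010000000
---------------
  0100000100111

Answer: 0100000100111 (2087)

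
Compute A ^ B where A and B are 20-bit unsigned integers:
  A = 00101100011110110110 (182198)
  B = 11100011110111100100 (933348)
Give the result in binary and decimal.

Apply ^ to each column (1 where bits differ):
  00101100011110110110
^ 11100011110111100100
----------------------
  11001111101001010010

Answer: 11001111101001010010 (850514)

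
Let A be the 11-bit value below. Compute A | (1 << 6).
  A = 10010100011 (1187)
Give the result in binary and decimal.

Mask = 1 << 6 = 00001000000
Bit 6 of A is 0, so OR-ing with the mask flips it to 1.
  10010100011
| 00001000000
-------------
  10011100011

Answer: 10011100011 (1251)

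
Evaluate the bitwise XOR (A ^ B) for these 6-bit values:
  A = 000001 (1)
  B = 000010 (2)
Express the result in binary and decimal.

Apply ^ to each column (1 where bits differ):
  000001
^ 000010
--------
  000011

Answer: 000011 (3)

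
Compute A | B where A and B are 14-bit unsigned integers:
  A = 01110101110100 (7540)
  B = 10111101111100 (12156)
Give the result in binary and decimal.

Apply | to each column (1 where either bit is 1):
  01110101110100
| 10111101111100
----------------
  11111101111100

Answer: 11111101111100 (16252)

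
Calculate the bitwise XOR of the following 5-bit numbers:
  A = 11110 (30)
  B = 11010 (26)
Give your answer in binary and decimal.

Apply ^ to each column (1 where bits differ):
  11110
^ 11010
-------
  00100

Answer: 00100 (4)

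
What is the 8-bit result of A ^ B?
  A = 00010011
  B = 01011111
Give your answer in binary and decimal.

Apply ^ to each column (1 where bits differ):
  00010011
^ 01011111
----------
  01001100

Answer: 01001100 (76)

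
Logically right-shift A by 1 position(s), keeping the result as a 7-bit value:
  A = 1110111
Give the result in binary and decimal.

Logical shift right by 1: drop the bottom 1 bit(s), prepend 1 zero(s) on the left.
  1110111  ->  keep [111011], discard [1], prepend 0
= 0111011

Answer: 0111011 (59)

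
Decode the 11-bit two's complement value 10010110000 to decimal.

MSB is 1, so the value is negative. Find the magnitude:
1. Invert bits:  01101001111
2. Add 1:        01101010000  = 848
3. Apply sign:   -848

Answer: -848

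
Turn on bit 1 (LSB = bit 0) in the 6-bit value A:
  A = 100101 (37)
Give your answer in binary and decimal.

Mask = 1 << 1 = 000010
Bit 1 of A is 0, so OR-ing with the mask flips it to 1.
  100101
| 000010
--------
  100111

Answer: 100111 (39)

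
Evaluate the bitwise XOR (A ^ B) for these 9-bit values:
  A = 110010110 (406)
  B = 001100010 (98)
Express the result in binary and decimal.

Apply ^ to each column (1 where bits differ):
  110010110
^ 001100010
-----------
  111110100

Answer: 111110100 (500)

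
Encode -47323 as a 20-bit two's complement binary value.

1. Binary of +47323:  00001011100011011011
2. Invert bits:     11110100011100100100
3. Add 1:           11110100011100100101

Answer: 11110100011100100101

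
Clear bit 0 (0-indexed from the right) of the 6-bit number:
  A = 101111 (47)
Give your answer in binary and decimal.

Mask = ~(1 << 0) = 111110
Bit 0 of A is 1, so AND-ing with the mask clears it to 0.
  101111
& 111110
--------
  101110

Answer: 101110 (46)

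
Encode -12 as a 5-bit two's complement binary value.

1. Binary of +12:  01100
2. Invert bits:     10011
3. Add 1:           10100

Answer: 10100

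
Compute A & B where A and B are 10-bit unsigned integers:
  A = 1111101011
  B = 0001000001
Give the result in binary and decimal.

Apply & to each column (1 only where both bits are 1):
  1111101011
& 0001000001
------------
  0001000001

Answer: 0001000001 (65)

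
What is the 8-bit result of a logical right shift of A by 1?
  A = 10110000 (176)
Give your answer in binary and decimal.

Logical shift right by 1: drop the bottom 1 bit(s), prepend 1 zero(s) on the left.
  10110000  ->  keep [1011000], discard [0], prepend 0
= 01011000

Answer: 01011000 (88)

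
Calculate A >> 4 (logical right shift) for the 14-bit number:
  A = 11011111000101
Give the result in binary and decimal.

Logical shift right by 4: drop the bottom 4 bit(s), prepend 4 zero(s) on the left.
  11011111000101  ->  keep [1101111100], discard [0101], prepend 0000
= 00001101111100

Answer: 00001101111100 (892)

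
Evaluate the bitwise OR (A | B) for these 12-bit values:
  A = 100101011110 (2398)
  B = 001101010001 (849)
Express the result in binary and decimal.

Apply | to each column (1 where either bit is 1):
  100101011110
| 001101010001
--------------
  101101011111

Answer: 101101011111 (2911)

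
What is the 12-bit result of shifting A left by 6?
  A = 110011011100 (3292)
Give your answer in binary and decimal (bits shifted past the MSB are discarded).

Shift left by 6: drop the top 6 bit(s), append 6 zero(s) on the right.
  110011011100  ->  discard [110011], keep [011100], append 000000
= 011100000000

Answer: 011100000000 (1792)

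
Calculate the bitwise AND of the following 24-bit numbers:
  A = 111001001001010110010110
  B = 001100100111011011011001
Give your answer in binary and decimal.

Apply & to each column (1 only where both bits are 1):
  111001001001010110010110
& 001100100111011011011001
--------------------------
  001000000001010010010000

Answer: 001000000001010010010000 (2102416)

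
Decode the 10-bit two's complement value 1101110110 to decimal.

MSB is 1, so the value is negative. Find the magnitude:
1. Invert bits:  0010001001
2. Add 1:        0010001010  = 138
3. Apply sign:   -138

Answer: -138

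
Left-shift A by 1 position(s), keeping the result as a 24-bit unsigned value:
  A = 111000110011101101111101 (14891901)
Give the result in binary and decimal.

Shift left by 1: drop the top 1 bit(s), append 1 zero(s) on the right.
  111000110011101101111101  ->  discard [1], keep [11000110011101101111101], append 0
= 110001100111011011111010

Answer: 110001100111011011111010 (13006586)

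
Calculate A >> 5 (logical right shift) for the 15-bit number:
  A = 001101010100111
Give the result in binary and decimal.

Logical shift right by 5: drop the bottom 5 bit(s), prepend 5 zero(s) on the left.
  001101010100111  ->  keep [0011010101], discard [00111], prepend 00000
= 000000011010101

Answer: 000000011010101 (213)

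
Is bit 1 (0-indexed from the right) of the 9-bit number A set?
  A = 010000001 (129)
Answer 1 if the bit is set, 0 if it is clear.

Bit 1 is the 2nd from the right.
  010000001
         ^
That bit is 0.

Answer: 0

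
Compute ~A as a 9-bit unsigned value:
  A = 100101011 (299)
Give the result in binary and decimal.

Flip each bit (0->1, 1->0):
  100101011
  011010100

Answer: 011010100 (212)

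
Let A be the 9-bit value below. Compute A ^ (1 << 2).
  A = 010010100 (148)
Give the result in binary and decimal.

Mask = 1 << 2 = 000000100
Bit 2 of A is 1; XOR with the mask flips it to 0.
  010010100
^ 000000100
-----------
  010010000

Answer: 010010000 (144)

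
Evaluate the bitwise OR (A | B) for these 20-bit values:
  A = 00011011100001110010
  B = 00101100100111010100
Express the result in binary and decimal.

Apply | to each column (1 where either bit is 1):
  00011011100001110010
| 00101100100111010100
----------------------
  00111111100111110110

Answer: 00111111100111110110 (260598)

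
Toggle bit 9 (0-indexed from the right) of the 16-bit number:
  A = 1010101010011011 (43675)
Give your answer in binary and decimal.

Mask = 1 << 9 = 0000001000000000
Bit 9 of A is 1; XOR with the mask flips it to 0.
  1010101010011011
^ 0000001000000000
------------------
  1010100010011011

Answer: 1010100010011011 (43163)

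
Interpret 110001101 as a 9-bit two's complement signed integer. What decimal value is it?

MSB is 1, so the value is negative. Find the magnitude:
1. Invert bits:  001110010
2. Add 1:        001110011  = 115
3. Apply sign:   -115

Answer: -115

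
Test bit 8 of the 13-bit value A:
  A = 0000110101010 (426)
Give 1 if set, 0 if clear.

Bit 8 is the 9th from the right.
  0000110101010
      ^
That bit is 1.

Answer: 1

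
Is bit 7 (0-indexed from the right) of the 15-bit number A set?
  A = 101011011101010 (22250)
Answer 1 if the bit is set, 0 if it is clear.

Bit 7 is the 8th from the right.
  101011011101010
         ^
That bit is 1.

Answer: 1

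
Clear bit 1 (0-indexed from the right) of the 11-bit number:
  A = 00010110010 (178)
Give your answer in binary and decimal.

Mask = ~(1 << 1) = 11111111101
Bit 1 of A is 1, so AND-ing with the mask clears it to 0.
  00010110010
& 11111111101
-------------
  00010110000

Answer: 00010110000 (176)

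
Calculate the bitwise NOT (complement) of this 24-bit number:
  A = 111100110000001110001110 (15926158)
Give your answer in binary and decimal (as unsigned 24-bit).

Flip each bit (0->1, 1->0):
  111100110000001110001110
  000011001111110001110001

Answer: 000011001111110001110001 (851057)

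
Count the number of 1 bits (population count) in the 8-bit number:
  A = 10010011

10010011
1-bits at positions (from bit 0 = LSB): 0, 1, 4, 7
Count = 4

Answer: 4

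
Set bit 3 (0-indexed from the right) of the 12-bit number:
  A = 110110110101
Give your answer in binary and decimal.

Mask = 1 << 3 = 000000001000
Bit 3 of A is 0, so OR-ing with the mask flips it to 1.
  110110110101
| 000000001000
--------------
  110110111101

Answer: 110110111101 (3517)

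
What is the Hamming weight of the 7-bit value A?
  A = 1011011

1011011
1-bits at positions (from bit 0 = LSB): 0, 1, 3, 4, 6
Count = 5

Answer: 5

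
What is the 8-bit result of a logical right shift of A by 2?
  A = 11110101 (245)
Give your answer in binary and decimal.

Logical shift right by 2: drop the bottom 2 bit(s), prepend 2 zero(s) on the left.
  11110101  ->  keep [111101], discard [01], prepend 00
= 00111101

Answer: 00111101 (61)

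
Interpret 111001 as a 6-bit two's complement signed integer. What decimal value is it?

MSB is 1, so the value is negative. Find the magnitude:
1. Invert bits:  000110
2. Add 1:        000111  = 7
3. Apply sign:   -7

Answer: -7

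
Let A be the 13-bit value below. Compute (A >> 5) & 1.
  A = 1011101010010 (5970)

Bit 5 is the 6th from the right.
  1011101010010
         ^
That bit is 0.

Answer: 0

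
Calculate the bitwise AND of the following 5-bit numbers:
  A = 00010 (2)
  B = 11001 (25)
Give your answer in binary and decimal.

Apply & to each column (1 only where both bits are 1):
  00010
& 11001
-------
  00000

Answer: 00000 (0)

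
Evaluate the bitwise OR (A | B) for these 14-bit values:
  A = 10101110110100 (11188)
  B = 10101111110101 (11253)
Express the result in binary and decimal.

Apply | to each column (1 where either bit is 1):
  10101110110100
| 10101111110101
----------------
  10101111110101

Answer: 10101111110101 (11253)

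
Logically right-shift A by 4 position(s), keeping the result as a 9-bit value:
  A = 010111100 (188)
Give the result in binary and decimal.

Logical shift right by 4: drop the bottom 4 bit(s), prepend 4 zero(s) on the left.
  010111100  ->  keep [01011], discard [1100], prepend 0000
= 000001011

Answer: 000001011 (11)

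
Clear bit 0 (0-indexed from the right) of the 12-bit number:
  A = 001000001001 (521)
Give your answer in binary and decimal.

Mask = ~(1 << 0) = 111111111110
Bit 0 of A is 1, so AND-ing with the mask clears it to 0.
  001000001001
& 111111111110
--------------
  001000001000

Answer: 001000001000 (520)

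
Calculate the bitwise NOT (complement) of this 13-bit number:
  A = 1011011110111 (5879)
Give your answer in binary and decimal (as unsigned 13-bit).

Flip each bit (0->1, 1->0):
  1011011110111
  0100100001000

Answer: 0100100001000 (2312)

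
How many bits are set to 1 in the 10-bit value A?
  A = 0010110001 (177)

0010110001
1-bits at positions (from bit 0 = LSB): 0, 4, 5, 7
Count = 4

Answer: 4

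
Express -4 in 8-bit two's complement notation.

1. Binary of +4:  00000100
2. Invert bits:     11111011
3. Add 1:           11111100

Answer: 11111100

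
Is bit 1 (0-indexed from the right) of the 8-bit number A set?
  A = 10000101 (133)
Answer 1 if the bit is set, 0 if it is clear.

Bit 1 is the 2nd from the right.
  10000101
        ^
That bit is 0.

Answer: 0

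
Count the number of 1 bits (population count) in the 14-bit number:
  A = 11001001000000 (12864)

11001001000000
1-bits at positions (from bit 0 = LSB): 6, 9, 12, 13
Count = 4

Answer: 4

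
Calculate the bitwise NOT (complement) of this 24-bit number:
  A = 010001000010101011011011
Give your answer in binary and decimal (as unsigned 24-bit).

Flip each bit (0->1, 1->0):
  010001000010101011011011
  101110111101010100100100

Answer: 101110111101010100100100 (12309796)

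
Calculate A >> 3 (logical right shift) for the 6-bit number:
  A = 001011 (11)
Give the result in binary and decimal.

Logical shift right by 3: drop the bottom 3 bit(s), prepend 3 zero(s) on the left.
  001011  ->  keep [001], discard [011], prepend 000
= 000001

Answer: 000001 (1)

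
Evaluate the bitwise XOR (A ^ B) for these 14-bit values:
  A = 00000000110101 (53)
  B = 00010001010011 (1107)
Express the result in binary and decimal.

Apply ^ to each column (1 where bits differ):
  00000000110101
^ 00010001010011
----------------
  00010001100110

Answer: 00010001100110 (1126)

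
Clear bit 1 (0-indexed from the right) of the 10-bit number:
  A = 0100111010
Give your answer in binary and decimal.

Mask = ~(1 << 1) = 1111111101
Bit 1 of A is 1, so AND-ing with the mask clears it to 0.
  0100111010
& 1111111101
------------
  0100111000

Answer: 0100111000 (312)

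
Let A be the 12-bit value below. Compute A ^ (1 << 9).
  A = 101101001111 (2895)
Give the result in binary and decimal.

Mask = 1 << 9 = 001000000000
Bit 9 of A is 1; XOR with the mask flips it to 0.
  101101001111
^ 001000000000
--------------
  100101001111

Answer: 100101001111 (2383)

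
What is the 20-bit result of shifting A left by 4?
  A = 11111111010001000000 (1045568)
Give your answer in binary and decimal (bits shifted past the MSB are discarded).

Shift left by 4: drop the top 4 bit(s), append 4 zero(s) on the right.
  11111111010001000000  ->  discard [1111], keep [1111010001000000], append 0000
= 11110100010000000000

Answer: 11110100010000000000 (1000448)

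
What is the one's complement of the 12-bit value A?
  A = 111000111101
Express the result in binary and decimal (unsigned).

Flip each bit (0->1, 1->0):
  111000111101
  000111000010

Answer: 000111000010 (450)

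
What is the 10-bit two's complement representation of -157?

1. Binary of +157:  0010011101
2. Invert bits:     1101100010
3. Add 1:           1101100011

Answer: 1101100011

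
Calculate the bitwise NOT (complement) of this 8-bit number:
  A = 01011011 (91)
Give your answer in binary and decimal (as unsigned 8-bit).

Flip each bit (0->1, 1->0):
  01011011
  10100100

Answer: 10100100 (164)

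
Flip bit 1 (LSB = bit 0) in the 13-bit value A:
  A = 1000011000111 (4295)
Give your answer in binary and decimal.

Mask = 1 << 1 = 0000000000010
Bit 1 of A is 1; XOR with the mask flips it to 0.
  1000011000111
^ 0000000000010
---------------
  1000011000101

Answer: 1000011000101 (4293)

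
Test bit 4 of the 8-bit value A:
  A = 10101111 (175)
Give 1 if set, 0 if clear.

Bit 4 is the 5th from the right.
  10101111
     ^
That bit is 0.

Answer: 0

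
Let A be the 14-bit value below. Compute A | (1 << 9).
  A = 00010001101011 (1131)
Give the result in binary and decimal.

Mask = 1 << 9 = 00001000000000
Bit 9 of A is 0, so OR-ing with the mask flips it to 1.
  00010001101011
| 00001000000000
----------------
  00011001101011

Answer: 00011001101011 (1643)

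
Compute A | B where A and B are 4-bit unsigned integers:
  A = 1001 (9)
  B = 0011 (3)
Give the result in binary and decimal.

Apply | to each column (1 where either bit is 1):
  1001
| 0011
------
  1011

Answer: 1011 (11)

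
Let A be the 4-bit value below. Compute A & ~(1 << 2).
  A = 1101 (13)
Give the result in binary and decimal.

Mask = ~(1 << 2) = 1011
Bit 2 of A is 1, so AND-ing with the mask clears it to 0.
  1101
& 1011
------
  1001

Answer: 1001 (9)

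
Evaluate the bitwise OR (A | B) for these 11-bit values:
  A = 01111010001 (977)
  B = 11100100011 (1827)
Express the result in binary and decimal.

Apply | to each column (1 where either bit is 1):
  01111010001
| 11100100011
-------------
  11111110011

Answer: 11111110011 (2035)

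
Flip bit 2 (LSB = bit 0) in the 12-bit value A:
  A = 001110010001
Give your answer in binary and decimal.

Mask = 1 << 2 = 000000000100
Bit 2 of A is 0; XOR with the mask flips it to 1.
  001110010001
^ 000000000100
--------------
  001110010101

Answer: 001110010101 (917)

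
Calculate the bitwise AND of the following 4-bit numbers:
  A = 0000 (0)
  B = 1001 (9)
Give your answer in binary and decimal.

Apply & to each column (1 only where both bits are 1):
  0000
& 1001
------
  0000

Answer: 0000 (0)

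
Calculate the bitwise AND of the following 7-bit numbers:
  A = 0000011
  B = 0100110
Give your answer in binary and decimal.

Apply & to each column (1 only where both bits are 1):
  0000011
& 0100110
---------
  0000010

Answer: 0000010 (2)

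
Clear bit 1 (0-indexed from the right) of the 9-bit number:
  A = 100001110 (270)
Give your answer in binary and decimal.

Mask = ~(1 << 1) = 111111101
Bit 1 of A is 1, so AND-ing with the mask clears it to 0.
  100001110
& 111111101
-----------
  100001100

Answer: 100001100 (268)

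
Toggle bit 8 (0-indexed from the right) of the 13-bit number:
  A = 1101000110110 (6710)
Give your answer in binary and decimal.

Mask = 1 << 8 = 0000100000000
Bit 8 of A is 0; XOR with the mask flips it to 1.
  1101000110110
^ 0000100000000
---------------
  1101100110110

Answer: 1101100110110 (6966)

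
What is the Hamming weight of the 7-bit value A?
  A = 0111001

0111001
1-bits at positions (from bit 0 = LSB): 0, 3, 4, 5
Count = 4

Answer: 4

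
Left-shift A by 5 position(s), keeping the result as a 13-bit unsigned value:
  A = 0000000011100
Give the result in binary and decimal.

Shift left by 5: drop the top 5 bit(s), append 5 zero(s) on the right.
  0000000011100  ->  discard [00000], keep [00011100], append 00000
= 0001110000000

Answer: 0001110000000 (896)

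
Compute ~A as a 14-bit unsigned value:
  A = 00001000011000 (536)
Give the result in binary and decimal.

Flip each bit (0->1, 1->0):
  00001000011000
  11110111100111

Answer: 11110111100111 (15847)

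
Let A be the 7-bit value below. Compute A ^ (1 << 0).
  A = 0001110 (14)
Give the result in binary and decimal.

Mask = 1 << 0 = 0000001
Bit 0 of A is 0; XOR with the mask flips it to 1.
  0001110
^ 0000001
---------
  0001111

Answer: 0001111 (15)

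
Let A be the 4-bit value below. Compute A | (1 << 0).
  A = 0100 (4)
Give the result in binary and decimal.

Mask = 1 << 0 = 0001
Bit 0 of A is 0, so OR-ing with the mask flips it to 1.
  0100
| 0001
------
  0101

Answer: 0101 (5)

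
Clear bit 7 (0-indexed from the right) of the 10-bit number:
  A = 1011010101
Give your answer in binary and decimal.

Mask = ~(1 << 7) = 1101111111
Bit 7 of A is 1, so AND-ing with the mask clears it to 0.
  1011010101
& 1101111111
------------
  1001010101

Answer: 1001010101 (597)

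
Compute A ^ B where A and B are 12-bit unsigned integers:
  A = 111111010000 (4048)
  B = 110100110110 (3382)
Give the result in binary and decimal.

Apply ^ to each column (1 where bits differ):
  111111010000
^ 110100110110
--------------
  001011100110

Answer: 001011100110 (742)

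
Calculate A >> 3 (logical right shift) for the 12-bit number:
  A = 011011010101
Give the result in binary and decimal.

Logical shift right by 3: drop the bottom 3 bit(s), prepend 3 zero(s) on the left.
  011011010101  ->  keep [011011010], discard [101], prepend 000
= 000011011010

Answer: 000011011010 (218)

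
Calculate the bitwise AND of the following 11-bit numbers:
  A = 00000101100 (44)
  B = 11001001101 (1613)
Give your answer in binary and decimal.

Apply & to each column (1 only where both bits are 1):
  00000101100
& 11001001101
-------------
  00000001100

Answer: 00000001100 (12)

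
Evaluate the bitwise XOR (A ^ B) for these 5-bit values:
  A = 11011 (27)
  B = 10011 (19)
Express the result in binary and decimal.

Apply ^ to each column (1 where bits differ):
  11011
^ 10011
-------
  01000

Answer: 01000 (8)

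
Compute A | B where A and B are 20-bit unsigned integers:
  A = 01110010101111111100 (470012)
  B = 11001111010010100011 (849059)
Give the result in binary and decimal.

Apply | to each column (1 where either bit is 1):
  01110010101111111100
| 11001111010010100011
----------------------
  11111111111111111111

Answer: 11111111111111111111 (1048575)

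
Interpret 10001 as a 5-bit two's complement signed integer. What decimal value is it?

MSB is 1, so the value is negative. Find the magnitude:
1. Invert bits:  01110
2. Add 1:        01111  = 15
3. Apply sign:   -15

Answer: -15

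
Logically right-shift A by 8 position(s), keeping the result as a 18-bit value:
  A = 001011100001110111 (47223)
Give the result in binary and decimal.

Logical shift right by 8: drop the bottom 8 bit(s), prepend 8 zero(s) on the left.
  001011100001110111  ->  keep [0010111000], discard [01110111], prepend 00000000
= 000000000010111000

Answer: 000000000010111000 (184)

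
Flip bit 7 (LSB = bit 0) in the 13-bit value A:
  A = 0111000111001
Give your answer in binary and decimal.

Mask = 1 << 7 = 0000010000000
Bit 7 of A is 0; XOR with the mask flips it to 1.
  0111000111001
^ 0000010000000
---------------
  0111010111001

Answer: 0111010111001 (3769)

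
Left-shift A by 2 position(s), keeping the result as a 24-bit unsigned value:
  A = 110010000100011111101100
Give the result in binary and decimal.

Shift left by 2: drop the top 2 bit(s), append 2 zero(s) on the right.
  110010000100011111101100  ->  discard [11], keep [0010000100011111101100], append 00
= 001000010001111110110000

Answer: 001000010001111110110000 (2170800)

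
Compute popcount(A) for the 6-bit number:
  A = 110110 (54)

110110
1-bits at positions (from bit 0 = LSB): 1, 2, 4, 5
Count = 4

Answer: 4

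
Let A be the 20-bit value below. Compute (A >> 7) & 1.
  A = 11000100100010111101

Bit 7 is the 8th from the right.
  11000100100010111101
              ^
That bit is 1.

Answer: 1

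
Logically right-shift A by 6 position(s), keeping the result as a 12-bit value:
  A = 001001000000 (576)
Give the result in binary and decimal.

Logical shift right by 6: drop the bottom 6 bit(s), prepend 6 zero(s) on the left.
  001001000000  ->  keep [001001], discard [000000], prepend 000000
= 000000001001

Answer: 000000001001 (9)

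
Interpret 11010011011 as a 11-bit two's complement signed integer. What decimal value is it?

MSB is 1, so the value is negative. Find the magnitude:
1. Invert bits:  00101100100
2. Add 1:        00101100101  = 357
3. Apply sign:   -357

Answer: -357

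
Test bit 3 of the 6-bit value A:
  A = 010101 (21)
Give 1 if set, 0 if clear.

Bit 3 is the 4th from the right.
  010101
    ^
That bit is 0.

Answer: 0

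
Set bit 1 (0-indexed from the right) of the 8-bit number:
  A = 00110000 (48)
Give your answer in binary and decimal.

Mask = 1 << 1 = 00000010
Bit 1 of A is 0, so OR-ing with the mask flips it to 1.
  00110000
| 00000010
----------
  00110010

Answer: 00110010 (50)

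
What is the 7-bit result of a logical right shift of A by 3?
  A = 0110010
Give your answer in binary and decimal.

Logical shift right by 3: drop the bottom 3 bit(s), prepend 3 zero(s) on the left.
  0110010  ->  keep [0110], discard [010], prepend 000
= 0000110

Answer: 0000110 (6)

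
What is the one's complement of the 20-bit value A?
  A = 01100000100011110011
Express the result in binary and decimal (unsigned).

Flip each bit (0->1, 1->0):
  01100000100011110011
  10011111011100001100

Answer: 10011111011100001100 (653068)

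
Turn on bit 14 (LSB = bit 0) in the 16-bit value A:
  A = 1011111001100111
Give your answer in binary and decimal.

Mask = 1 << 14 = 0100000000000000
Bit 14 of A is 0, so OR-ing with the mask flips it to 1.
  1011111001100111
| 0100000000000000
------------------
  1111111001100111

Answer: 1111111001100111 (65127)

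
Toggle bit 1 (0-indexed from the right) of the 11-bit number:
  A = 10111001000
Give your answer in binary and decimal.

Mask = 1 << 1 = 00000000010
Bit 1 of A is 0; XOR with the mask flips it to 1.
  10111001000
^ 00000000010
-------------
  10111001010

Answer: 10111001010 (1482)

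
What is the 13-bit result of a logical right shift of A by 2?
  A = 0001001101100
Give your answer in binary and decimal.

Logical shift right by 2: drop the bottom 2 bit(s), prepend 2 zero(s) on the left.
  0001001101100  ->  keep [00010011011], discard [00], prepend 00
= 0000010011011

Answer: 0000010011011 (155)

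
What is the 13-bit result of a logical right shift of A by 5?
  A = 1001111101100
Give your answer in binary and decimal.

Logical shift right by 5: drop the bottom 5 bit(s), prepend 5 zero(s) on the left.
  1001111101100  ->  keep [10011111], discard [01100], prepend 00000
= 0000010011111

Answer: 0000010011111 (159)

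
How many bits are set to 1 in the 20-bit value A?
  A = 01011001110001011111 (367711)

01011001110001011111
1-bits at positions (from bit 0 = LSB): 0, 1, 2, 3, 4, 6, 10, 11, 12, 15, 16, 18
Count = 12

Answer: 12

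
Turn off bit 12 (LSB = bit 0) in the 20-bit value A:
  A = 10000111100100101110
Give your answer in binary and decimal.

Mask = ~(1 << 12) = 11111110111111111111
Bit 12 of A is 1, so AND-ing with the mask clears it to 0.
  10000111100100101110
& 11111110111111111111
----------------------
  10000110100100101110

Answer: 10000110100100101110 (551214)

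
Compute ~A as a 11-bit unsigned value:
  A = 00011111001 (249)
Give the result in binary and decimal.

Flip each bit (0->1, 1->0):
  00011111001
  11100000110

Answer: 11100000110 (1798)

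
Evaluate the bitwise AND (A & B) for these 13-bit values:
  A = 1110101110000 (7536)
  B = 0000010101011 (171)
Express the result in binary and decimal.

Apply & to each column (1 only where both bits are 1):
  1110101110000
& 0000010101011
---------------
  0000000100000

Answer: 0000000100000 (32)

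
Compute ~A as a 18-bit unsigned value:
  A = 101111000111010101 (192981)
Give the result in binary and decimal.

Flip each bit (0->1, 1->0):
  101111000111010101
  010000111000101010

Answer: 010000111000101010 (69162)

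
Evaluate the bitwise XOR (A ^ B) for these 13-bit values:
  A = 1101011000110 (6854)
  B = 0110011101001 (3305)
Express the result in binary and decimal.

Apply ^ to each column (1 where bits differ):
  1101011000110
^ 0110011101001
---------------
  1011000101111

Answer: 1011000101111 (5679)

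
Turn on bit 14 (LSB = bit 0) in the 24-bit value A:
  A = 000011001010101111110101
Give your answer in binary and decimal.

Mask = 1 << 14 = 000000000100000000000000
Bit 14 of A is 0, so OR-ing with the mask flips it to 1.
  000011001010101111110101
| 000000000100000000000000
--------------------------
  000011001110101111110101

Answer: 000011001110101111110101 (846837)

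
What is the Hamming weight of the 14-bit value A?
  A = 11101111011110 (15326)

11101111011110
1-bits at positions (from bit 0 = LSB): 1, 2, 3, 4, 6, 7, 8, 9, 11, 12, 13
Count = 11

Answer: 11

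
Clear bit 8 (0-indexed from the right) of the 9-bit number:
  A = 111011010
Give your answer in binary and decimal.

Mask = ~(1 << 8) = 011111111
Bit 8 of A is 1, so AND-ing with the mask clears it to 0.
  111011010
& 011111111
-----------
  011011010

Answer: 011011010 (218)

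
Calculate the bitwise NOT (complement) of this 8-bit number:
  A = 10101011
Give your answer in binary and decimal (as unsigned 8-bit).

Flip each bit (0->1, 1->0):
  10101011
  01010100

Answer: 01010100 (84)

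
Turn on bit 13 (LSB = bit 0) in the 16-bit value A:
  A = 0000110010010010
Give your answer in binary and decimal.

Mask = 1 << 13 = 0010000000000000
Bit 13 of A is 0, so OR-ing with the mask flips it to 1.
  0000110010010010
| 0010000000000000
------------------
  0010110010010010

Answer: 0010110010010010 (11410)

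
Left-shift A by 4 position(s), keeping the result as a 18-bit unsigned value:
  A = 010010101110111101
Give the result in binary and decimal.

Shift left by 4: drop the top 4 bit(s), append 4 zero(s) on the right.
  010010101110111101  ->  discard [0100], keep [10101110111101], append 0000
= 101011101111010000

Answer: 101011101111010000 (179152)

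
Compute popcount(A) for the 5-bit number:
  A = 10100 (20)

10100
1-bits at positions (from bit 0 = LSB): 2, 4
Count = 2

Answer: 2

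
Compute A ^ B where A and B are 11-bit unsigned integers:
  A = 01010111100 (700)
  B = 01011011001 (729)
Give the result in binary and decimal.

Apply ^ to each column (1 where bits differ):
  01010111100
^ 01011011001
-------------
  00001100101

Answer: 00001100101 (101)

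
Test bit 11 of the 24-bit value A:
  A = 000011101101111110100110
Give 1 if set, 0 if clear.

Bit 11 is the 12th from the right.
  000011101101111110100110
              ^
That bit is 1.

Answer: 1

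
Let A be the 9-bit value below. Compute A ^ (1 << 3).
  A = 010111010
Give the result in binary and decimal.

Mask = 1 << 3 = 000001000
Bit 3 of A is 1; XOR with the mask flips it to 0.
  010111010
^ 000001000
-----------
  010110010

Answer: 010110010 (178)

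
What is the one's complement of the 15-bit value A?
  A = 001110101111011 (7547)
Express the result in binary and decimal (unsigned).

Flip each bit (0->1, 1->0):
  001110101111011
  110001010000100

Answer: 110001010000100 (25220)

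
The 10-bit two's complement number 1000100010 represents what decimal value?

MSB is 1, so the value is negative. Find the magnitude:
1. Invert bits:  0111011101
2. Add 1:        0111011110  = 478
3. Apply sign:   -478

Answer: -478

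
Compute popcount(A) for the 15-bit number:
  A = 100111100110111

100111100110111
1-bits at positions (from bit 0 = LSB): 0, 1, 2, 4, 5, 8, 9, 10, 11, 14
Count = 10

Answer: 10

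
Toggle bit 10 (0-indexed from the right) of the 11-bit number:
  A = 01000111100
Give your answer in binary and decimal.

Mask = 1 << 10 = 10000000000
Bit 10 of A is 0; XOR with the mask flips it to 1.
  01000111100
^ 10000000000
-------------
  11000111100

Answer: 11000111100 (1596)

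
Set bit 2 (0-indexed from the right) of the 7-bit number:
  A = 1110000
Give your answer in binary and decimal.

Mask = 1 << 2 = 0000100
Bit 2 of A is 0, so OR-ing with the mask flips it to 1.
  1110000
| 0000100
---------
  1110100

Answer: 1110100 (116)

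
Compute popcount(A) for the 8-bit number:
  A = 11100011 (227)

11100011
1-bits at positions (from bit 0 = LSB): 0, 1, 5, 6, 7
Count = 5

Answer: 5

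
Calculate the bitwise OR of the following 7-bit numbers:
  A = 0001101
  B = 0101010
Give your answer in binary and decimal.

Apply | to each column (1 where either bit is 1):
  0001101
| 0101010
---------
  0101111

Answer: 0101111 (47)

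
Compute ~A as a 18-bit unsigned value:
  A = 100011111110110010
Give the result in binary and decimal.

Flip each bit (0->1, 1->0):
  100011111110110010
  011100000001001101

Answer: 011100000001001101 (114765)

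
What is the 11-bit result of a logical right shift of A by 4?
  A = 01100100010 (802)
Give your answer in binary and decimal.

Logical shift right by 4: drop the bottom 4 bit(s), prepend 4 zero(s) on the left.
  01100100010  ->  keep [0110010], discard [0010], prepend 0000
= 00000110010

Answer: 00000110010 (50)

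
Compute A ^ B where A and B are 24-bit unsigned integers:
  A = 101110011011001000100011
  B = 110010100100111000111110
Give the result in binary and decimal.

Apply ^ to each column (1 where bits differ):
  101110011011001000100011
^ 110010100100111000111110
--------------------------
  011100111111110000011101

Answer: 011100111111110000011101 (7601181)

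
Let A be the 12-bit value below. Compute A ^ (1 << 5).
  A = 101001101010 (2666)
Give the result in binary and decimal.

Mask = 1 << 5 = 000000100000
Bit 5 of A is 1; XOR with the mask flips it to 0.
  101001101010
^ 000000100000
--------------
  101001001010

Answer: 101001001010 (2634)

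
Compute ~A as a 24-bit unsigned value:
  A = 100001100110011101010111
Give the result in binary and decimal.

Flip each bit (0->1, 1->0):
  100001100110011101010111
  011110011001100010101000

Answer: 011110011001100010101000 (7968936)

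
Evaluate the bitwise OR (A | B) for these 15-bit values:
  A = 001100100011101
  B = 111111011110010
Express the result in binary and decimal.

Apply | to each column (1 where either bit is 1):
  001100100011101
| 111111011110010
-----------------
  111111111111111

Answer: 111111111111111 (32767)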